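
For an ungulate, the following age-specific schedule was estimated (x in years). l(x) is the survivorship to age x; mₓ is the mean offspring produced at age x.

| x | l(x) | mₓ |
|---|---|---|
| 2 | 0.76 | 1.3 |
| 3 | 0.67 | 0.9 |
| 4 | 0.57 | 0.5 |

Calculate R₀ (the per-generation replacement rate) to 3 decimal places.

1.876

R₀ = Σ l(x) mₓ:
  age 2: 0.76 × 1.3 = 0.9880
  age 3: 0.67 × 0.9 = 0.6030
  age 4: 0.57 × 0.5 = 0.2850
R₀ = 0.9880 + 0.6030 + 0.2850 = 1.8760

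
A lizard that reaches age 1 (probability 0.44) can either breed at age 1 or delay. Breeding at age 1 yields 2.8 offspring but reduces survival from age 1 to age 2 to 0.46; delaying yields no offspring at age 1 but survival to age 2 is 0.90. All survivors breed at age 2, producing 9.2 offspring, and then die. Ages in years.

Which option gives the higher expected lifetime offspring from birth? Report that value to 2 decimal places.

3.64

breed at age 1: R₀ = 0.44 × (2.8 + 0.46 × 9.2) = 0.44 × 7.0320 = 3.0941
delay to age 2: R₀ = 0.44 × (0.90 × 9.2) = 0.44 × 8.2800 = 3.6432
Higher: delay to age 2 (3.6432).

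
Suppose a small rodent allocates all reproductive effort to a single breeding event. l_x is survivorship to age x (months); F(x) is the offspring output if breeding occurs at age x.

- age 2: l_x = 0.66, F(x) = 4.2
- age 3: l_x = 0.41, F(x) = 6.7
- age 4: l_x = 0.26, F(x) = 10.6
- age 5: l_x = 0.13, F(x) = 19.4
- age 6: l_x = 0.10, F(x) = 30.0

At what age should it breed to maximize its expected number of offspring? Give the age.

Expected offspring if breeding at age x = l_x × F(x):
  age 2: 0.66 × 4.2 = 2.772
  age 3: 0.41 × 6.7 = 2.747
  age 4: 0.26 × 10.6 = 2.756
  age 5: 0.13 × 19.4 = 2.522
  age 6: 0.10 × 30.0 = 3.000
Maximum at age 6 (3.000).

6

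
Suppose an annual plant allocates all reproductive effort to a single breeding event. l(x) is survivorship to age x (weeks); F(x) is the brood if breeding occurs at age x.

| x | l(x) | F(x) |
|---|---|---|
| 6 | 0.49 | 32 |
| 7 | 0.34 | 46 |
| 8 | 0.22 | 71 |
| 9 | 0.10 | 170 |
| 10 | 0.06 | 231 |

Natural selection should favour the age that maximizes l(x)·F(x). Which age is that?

Expected offspring if breeding at age x = l(x) × F(x):
  age 6: 0.49 × 32 = 15.680
  age 7: 0.34 × 46 = 15.640
  age 8: 0.22 × 71 = 15.620
  age 9: 0.10 × 170 = 17.000
  age 10: 0.06 × 231 = 13.860
Maximum at age 9 (17.000).

9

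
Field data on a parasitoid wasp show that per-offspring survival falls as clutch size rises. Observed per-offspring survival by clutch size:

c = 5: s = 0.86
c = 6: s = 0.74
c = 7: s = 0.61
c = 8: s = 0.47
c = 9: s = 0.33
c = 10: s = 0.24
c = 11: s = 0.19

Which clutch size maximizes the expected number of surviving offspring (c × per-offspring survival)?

Expected surviving offspring = c × s(c):
  c=5: 5 × 0.86 = 4.300
  c=6: 6 × 0.74 = 4.440
  c=7: 7 × 0.61 = 4.270
  c=8: 8 × 0.47 = 3.760
  c=9: 9 × 0.33 = 2.970
  c=10: 10 × 0.24 = 2.400
  c=11: 11 × 0.19 = 2.090
Maximum at c = 6 (4.440 surviving offspring).

6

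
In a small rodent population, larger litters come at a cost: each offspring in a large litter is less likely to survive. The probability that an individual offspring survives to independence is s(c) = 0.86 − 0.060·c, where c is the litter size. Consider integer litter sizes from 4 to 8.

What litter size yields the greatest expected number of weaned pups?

7

Expected weaned pups = c × s(c):
  c=4: 4 × 0.620 = 2.480
  c=5: 5 × 0.560 = 2.800
  c=6: 6 × 0.500 = 3.000
  c=7: 7 × 0.440 = 3.080
  c=8: 8 × 0.380 = 3.040
Maximum at c = 7 (3.080 weaned pups).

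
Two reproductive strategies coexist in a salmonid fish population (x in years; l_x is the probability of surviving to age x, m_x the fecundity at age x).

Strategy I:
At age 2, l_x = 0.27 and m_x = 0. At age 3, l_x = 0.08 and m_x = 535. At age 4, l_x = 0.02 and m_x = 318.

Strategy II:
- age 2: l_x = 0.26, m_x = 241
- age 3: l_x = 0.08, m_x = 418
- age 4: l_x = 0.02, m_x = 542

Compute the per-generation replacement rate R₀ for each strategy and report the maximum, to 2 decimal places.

106.94

Strategy I: R₀ = 0.27×0 + 0.08×535 + 0.02×318 = 49.1600
Strategy II: R₀ = 0.26×241 + 0.08×418 + 0.02×542 = 106.9400
Highest R₀: strategy II with 106.9400.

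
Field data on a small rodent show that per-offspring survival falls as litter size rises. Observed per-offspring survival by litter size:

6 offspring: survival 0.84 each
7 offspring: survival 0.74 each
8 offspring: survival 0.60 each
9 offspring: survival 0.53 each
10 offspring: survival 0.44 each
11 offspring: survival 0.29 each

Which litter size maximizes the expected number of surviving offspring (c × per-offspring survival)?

Expected surviving offspring = c × s(c):
  c=6: 6 × 0.84 = 5.040
  c=7: 7 × 0.74 = 5.180
  c=8: 8 × 0.60 = 4.800
  c=9: 9 × 0.53 = 4.770
  c=10: 10 × 0.44 = 4.400
  c=11: 11 × 0.29 = 3.190
Maximum at c = 7 (5.180 surviving offspring).

7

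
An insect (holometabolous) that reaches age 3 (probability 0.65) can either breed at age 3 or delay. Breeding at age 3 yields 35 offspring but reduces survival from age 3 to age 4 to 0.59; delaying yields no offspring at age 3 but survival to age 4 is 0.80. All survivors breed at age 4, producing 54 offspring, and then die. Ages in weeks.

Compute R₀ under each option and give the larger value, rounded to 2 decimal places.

breed at age 3: R₀ = 0.65 × (35 + 0.59 × 54) = 0.65 × 66.8600 = 43.4590
delay to age 4: R₀ = 0.65 × (0.80 × 54) = 0.65 × 43.2000 = 28.0800
Higher: breed at age 3 (43.4590).

43.46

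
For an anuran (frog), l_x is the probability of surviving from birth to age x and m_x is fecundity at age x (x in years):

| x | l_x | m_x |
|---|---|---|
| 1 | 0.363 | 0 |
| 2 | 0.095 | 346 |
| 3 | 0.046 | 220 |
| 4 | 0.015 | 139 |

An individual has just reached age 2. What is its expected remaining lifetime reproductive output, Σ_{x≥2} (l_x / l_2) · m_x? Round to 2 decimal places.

l_2 = 0.095. Conditional survival from age 2 to x is l_x / l_2.
  x=2: (0.095/0.095) × 346 = 346.0000
  x=3: (0.046/0.095) × 220 = 106.5263
  x=4: (0.015/0.095) × 139 = 21.9474
Sum = 346.0000 + 106.5263 + 21.9474 = 474.4737

474.47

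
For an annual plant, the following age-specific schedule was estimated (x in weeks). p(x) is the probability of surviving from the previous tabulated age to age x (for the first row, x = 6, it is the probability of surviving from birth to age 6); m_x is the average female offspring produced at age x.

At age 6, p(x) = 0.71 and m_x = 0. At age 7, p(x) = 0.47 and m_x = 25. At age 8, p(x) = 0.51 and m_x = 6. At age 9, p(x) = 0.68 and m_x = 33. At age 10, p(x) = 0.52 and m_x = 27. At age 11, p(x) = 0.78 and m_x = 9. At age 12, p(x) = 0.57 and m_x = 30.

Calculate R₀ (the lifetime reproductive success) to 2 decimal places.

Survivorship from birth: l_x = p_6·p_7·…·p_x.
  l_6 = 0.71000
  l_7 = 0.33370
  l_8 = 0.17019
  l_9 = 0.11573
  l_10 = 0.06018
  l_11 = 0.04694
  l_12 = 0.02676
R₀ = Σ l_x m_x:
  age 6: 0.71000 × 0 = 0.0000
  age 7: 0.33370 × 25 = 8.3425
  age 8: 0.17019 × 6 = 1.0211
  age 9: 0.11573 × 33 = 3.8191
  age 10: 0.06018 × 27 = 1.6249
  age 11: 0.04694 × 9 = 0.4225
  age 12: 0.02676 × 30 = 0.8028
R₀ = 0.0000 + 8.3425 + 1.0211 + 3.8191 + 1.6249 + 0.4225 + 0.8028 = 16.0328

16.03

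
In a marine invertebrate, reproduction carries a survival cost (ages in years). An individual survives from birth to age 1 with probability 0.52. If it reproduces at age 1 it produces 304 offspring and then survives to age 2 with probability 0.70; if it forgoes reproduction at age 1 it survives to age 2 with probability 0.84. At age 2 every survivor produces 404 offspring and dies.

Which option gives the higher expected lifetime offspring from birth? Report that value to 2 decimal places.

breed at age 1: R₀ = 0.52 × (304 + 0.70 × 404) = 0.52 × 586.8000 = 305.1360
delay to age 2: R₀ = 0.52 × (0.84 × 404) = 0.52 × 339.3600 = 176.4672
Higher: breed at age 1 (305.1360).

305.14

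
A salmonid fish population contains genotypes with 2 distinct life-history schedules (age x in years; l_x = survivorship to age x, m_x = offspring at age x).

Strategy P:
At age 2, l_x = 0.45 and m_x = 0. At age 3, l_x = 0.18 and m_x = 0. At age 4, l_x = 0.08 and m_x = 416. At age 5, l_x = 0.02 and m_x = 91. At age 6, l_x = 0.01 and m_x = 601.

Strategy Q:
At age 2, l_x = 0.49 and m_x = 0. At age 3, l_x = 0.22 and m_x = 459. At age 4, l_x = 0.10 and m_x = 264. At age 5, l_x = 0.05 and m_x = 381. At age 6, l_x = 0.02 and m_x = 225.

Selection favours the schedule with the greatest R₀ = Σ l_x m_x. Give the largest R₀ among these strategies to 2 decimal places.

Strategy P: R₀ = 0.45×0 + 0.18×0 + 0.08×416 + 0.02×91 + 0.01×601 = 41.1100
Strategy Q: R₀ = 0.49×0 + 0.22×459 + 0.10×264 + 0.05×381 + 0.02×225 = 150.9300
Highest R₀: strategy Q with 150.9300.

150.93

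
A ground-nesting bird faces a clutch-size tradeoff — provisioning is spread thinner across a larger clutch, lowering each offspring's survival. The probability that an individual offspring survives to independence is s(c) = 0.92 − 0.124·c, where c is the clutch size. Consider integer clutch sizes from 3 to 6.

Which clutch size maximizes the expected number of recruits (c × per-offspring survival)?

Expected recruits = c × s(c):
  c=3: 3 × 0.548 = 1.644
  c=4: 4 × 0.424 = 1.696
  c=5: 5 × 0.300 = 1.500
  c=6: 6 × 0.176 = 1.056
Maximum at c = 4 (1.696 recruits).

4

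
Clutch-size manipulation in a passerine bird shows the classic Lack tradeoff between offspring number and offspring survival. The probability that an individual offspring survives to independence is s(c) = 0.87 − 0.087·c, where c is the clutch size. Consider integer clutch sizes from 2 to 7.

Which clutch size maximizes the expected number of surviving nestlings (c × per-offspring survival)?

Expected surviving nestlings = c × s(c):
  c=2: 2 × 0.696 = 1.392
  c=3: 3 × 0.609 = 1.827
  c=4: 4 × 0.522 = 2.088
  c=5: 5 × 0.435 = 2.175
  c=6: 6 × 0.348 = 2.088
  c=7: 7 × 0.261 = 1.827
Maximum at c = 5 (2.175 surviving nestlings).

5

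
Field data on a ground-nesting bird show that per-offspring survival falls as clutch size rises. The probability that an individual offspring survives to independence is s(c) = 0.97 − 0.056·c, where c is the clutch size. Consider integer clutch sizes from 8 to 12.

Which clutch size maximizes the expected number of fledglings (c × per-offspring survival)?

9

Expected fledglings = c × s(c):
  c=8: 8 × 0.522 = 4.176
  c=9: 9 × 0.466 = 4.194
  c=10: 10 × 0.410 = 4.100
  c=11: 11 × 0.354 = 3.894
  c=12: 12 × 0.298 = 3.576
Maximum at c = 9 (4.194 fledglings).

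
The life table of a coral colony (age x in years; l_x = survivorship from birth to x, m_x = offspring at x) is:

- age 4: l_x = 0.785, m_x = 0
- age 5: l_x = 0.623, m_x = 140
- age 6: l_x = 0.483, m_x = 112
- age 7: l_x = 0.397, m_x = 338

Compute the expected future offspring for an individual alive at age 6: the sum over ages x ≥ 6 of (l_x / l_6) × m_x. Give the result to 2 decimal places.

389.82

l_6 = 0.483. Conditional survival from age 6 to x is l_x / l_6.
  x=6: (0.483/0.483) × 112 = 112.0000
  x=7: (0.397/0.483) × 338 = 277.8178
Sum = 112.0000 + 277.8178 = 389.8178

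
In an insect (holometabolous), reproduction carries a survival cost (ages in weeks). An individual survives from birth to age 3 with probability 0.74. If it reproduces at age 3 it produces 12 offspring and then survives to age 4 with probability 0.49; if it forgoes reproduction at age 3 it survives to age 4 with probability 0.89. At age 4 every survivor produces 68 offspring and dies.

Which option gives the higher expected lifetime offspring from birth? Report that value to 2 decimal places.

breed at age 3: R₀ = 0.74 × (12 + 0.49 × 68) = 0.74 × 45.3200 = 33.5368
delay to age 4: R₀ = 0.74 × (0.89 × 68) = 0.74 × 60.5200 = 44.7848
Higher: delay to age 4 (44.7848).

44.78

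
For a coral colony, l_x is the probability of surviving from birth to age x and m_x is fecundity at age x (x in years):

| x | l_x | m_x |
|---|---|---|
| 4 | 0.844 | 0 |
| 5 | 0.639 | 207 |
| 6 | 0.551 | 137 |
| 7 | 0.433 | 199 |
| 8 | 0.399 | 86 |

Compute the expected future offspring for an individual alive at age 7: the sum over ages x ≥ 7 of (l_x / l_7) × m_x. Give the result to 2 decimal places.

l_7 = 0.433. Conditional survival from age 7 to x is l_x / l_7.
  x=7: (0.433/0.433) × 199 = 199.0000
  x=8: (0.399/0.433) × 86 = 79.2471
Sum = 199.0000 + 79.2471 = 278.2471

278.25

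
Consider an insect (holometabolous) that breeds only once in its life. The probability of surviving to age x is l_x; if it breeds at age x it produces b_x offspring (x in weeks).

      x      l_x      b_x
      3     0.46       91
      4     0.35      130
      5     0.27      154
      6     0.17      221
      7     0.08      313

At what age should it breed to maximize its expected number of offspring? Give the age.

4

Expected offspring if breeding at age x = l_x × b_x:
  age 3: 0.46 × 91 = 41.860
  age 4: 0.35 × 130 = 45.500
  age 5: 0.27 × 154 = 41.580
  age 6: 0.17 × 221 = 37.570
  age 7: 0.08 × 313 = 25.040
Maximum at age 4 (45.500).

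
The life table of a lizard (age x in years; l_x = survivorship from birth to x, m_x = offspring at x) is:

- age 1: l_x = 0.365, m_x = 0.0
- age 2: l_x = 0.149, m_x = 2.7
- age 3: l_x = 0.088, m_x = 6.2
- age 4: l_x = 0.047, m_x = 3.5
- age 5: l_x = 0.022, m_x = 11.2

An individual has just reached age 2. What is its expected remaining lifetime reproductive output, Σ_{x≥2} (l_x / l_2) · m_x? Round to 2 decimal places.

9.12

l_2 = 0.149. Conditional survival from age 2 to x is l_x / l_2.
  x=2: (0.149/0.149) × 2.7 = 2.7000
  x=3: (0.088/0.149) × 6.2 = 3.6617
  x=4: (0.047/0.149) × 3.5 = 1.1040
  x=5: (0.022/0.149) × 11.2 = 1.6537
Sum = 2.7000 + 3.6617 + 1.1040 + 1.6537 = 9.1195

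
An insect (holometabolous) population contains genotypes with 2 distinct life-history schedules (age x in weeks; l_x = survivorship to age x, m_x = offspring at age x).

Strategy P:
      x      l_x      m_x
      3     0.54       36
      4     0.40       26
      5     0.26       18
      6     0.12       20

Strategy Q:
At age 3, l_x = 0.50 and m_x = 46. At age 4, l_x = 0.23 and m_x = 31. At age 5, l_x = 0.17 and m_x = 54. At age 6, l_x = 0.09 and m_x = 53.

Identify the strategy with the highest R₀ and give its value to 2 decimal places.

Strategy P: R₀ = 0.54×36 + 0.40×26 + 0.26×18 + 0.12×20 = 36.9200
Strategy Q: R₀ = 0.50×46 + 0.23×31 + 0.17×54 + 0.09×53 = 44.0800
Highest R₀: strategy Q with 44.0800.

44.08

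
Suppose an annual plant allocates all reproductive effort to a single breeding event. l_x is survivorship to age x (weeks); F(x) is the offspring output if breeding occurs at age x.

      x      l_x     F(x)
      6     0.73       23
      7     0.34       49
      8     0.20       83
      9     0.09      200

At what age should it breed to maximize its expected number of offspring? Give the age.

9

Expected offspring if breeding at age x = l_x × F(x):
  age 6: 0.73 × 23 = 16.790
  age 7: 0.34 × 49 = 16.660
  age 8: 0.20 × 83 = 16.600
  age 9: 0.09 × 200 = 18.000
Maximum at age 9 (18.000).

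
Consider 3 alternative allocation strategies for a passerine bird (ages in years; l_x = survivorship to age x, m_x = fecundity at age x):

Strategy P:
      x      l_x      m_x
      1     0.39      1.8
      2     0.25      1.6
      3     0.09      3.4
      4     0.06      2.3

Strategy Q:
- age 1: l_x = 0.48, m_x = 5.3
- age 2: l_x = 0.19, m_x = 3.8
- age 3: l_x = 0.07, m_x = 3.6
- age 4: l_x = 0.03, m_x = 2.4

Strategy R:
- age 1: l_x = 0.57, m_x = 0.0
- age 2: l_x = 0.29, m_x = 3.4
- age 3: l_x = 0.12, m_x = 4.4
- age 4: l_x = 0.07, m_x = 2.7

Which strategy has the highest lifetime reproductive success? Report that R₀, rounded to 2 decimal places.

3.59

Strategy P: R₀ = 0.39×1.8 + 0.25×1.6 + 0.09×3.4 + 0.06×2.3 = 1.5460
Strategy Q: R₀ = 0.48×5.3 + 0.19×3.8 + 0.07×3.6 + 0.03×2.4 = 3.5900
Strategy R: R₀ = 0.57×0.0 + 0.29×3.4 + 0.12×4.4 + 0.07×2.7 = 1.7030
Highest R₀: strategy Q with 3.5900.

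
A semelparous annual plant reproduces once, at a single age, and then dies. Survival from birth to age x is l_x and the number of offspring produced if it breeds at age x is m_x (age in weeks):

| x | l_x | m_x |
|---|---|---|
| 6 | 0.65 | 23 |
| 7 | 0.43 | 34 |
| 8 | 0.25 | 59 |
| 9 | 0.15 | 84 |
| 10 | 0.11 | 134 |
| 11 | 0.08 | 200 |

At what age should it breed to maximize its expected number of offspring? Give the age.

11

Expected offspring if breeding at age x = l_x × m_x:
  age 6: 0.65 × 23 = 14.950
  age 7: 0.43 × 34 = 14.620
  age 8: 0.25 × 59 = 14.750
  age 9: 0.15 × 84 = 12.600
  age 10: 0.11 × 134 = 14.740
  age 11: 0.08 × 200 = 16.000
Maximum at age 11 (16.000).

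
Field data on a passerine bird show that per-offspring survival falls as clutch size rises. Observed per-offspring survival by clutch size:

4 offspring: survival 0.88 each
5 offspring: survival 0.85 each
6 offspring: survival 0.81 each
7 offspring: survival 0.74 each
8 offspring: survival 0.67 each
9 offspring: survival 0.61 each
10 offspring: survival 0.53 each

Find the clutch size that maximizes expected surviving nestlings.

9

Expected surviving nestlings = c × s(c):
  c=4: 4 × 0.88 = 3.520
  c=5: 5 × 0.85 = 4.250
  c=6: 6 × 0.81 = 4.860
  c=7: 7 × 0.74 = 5.180
  c=8: 8 × 0.67 = 5.360
  c=9: 9 × 0.61 = 5.490
  c=10: 10 × 0.53 = 5.300
Maximum at c = 9 (5.490 surviving nestlings).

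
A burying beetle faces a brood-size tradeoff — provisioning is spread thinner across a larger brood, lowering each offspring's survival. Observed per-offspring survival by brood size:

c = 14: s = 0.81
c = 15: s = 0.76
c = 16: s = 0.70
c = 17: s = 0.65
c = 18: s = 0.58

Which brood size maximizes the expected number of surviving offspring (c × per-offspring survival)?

15

Expected surviving offspring = c × s(c):
  c=14: 14 × 0.81 = 11.340
  c=15: 15 × 0.76 = 11.400
  c=16: 16 × 0.70 = 11.200
  c=17: 17 × 0.65 = 11.050
  c=18: 18 × 0.58 = 10.440
Maximum at c = 15 (11.400 surviving offspring).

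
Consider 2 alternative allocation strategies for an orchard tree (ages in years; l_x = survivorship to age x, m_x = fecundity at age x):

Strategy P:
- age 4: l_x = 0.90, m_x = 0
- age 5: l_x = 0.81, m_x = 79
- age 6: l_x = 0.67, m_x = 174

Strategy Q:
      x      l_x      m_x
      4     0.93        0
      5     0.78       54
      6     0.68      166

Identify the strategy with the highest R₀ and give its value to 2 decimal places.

180.57

Strategy P: R₀ = 0.90×0 + 0.81×79 + 0.67×174 = 180.5700
Strategy Q: R₀ = 0.93×0 + 0.78×54 + 0.68×166 = 155.0000
Highest R₀: strategy P with 180.5700.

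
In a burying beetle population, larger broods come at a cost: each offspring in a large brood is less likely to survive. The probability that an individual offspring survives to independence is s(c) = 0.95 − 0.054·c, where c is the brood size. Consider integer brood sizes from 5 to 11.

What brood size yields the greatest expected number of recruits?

Expected recruits = c × s(c):
  c=5: 5 × 0.680 = 3.400
  c=6: 6 × 0.626 = 3.756
  c=7: 7 × 0.572 = 4.004
  c=8: 8 × 0.518 = 4.144
  c=9: 9 × 0.464 = 4.176
  c=10: 10 × 0.410 = 4.100
  c=11: 11 × 0.356 = 3.916
Maximum at c = 9 (4.176 recruits).

9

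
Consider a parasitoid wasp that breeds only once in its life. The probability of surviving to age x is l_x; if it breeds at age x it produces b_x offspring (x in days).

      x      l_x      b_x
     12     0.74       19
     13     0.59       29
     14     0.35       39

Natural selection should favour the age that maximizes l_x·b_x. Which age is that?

13

Expected offspring if breeding at age x = l_x × b_x:
  age 12: 0.74 × 19 = 14.060
  age 13: 0.59 × 29 = 17.110
  age 14: 0.35 × 39 = 13.650
Maximum at age 13 (17.110).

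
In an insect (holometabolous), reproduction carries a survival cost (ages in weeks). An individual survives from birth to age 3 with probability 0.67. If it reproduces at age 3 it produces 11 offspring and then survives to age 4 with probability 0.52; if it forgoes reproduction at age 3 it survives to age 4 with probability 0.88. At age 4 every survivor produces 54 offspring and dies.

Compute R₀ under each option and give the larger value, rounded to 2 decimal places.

breed at age 3: R₀ = 0.67 × (11 + 0.52 × 54) = 0.67 × 39.0800 = 26.1836
delay to age 4: R₀ = 0.67 × (0.88 × 54) = 0.67 × 47.5200 = 31.8384
Higher: delay to age 4 (31.8384).

31.84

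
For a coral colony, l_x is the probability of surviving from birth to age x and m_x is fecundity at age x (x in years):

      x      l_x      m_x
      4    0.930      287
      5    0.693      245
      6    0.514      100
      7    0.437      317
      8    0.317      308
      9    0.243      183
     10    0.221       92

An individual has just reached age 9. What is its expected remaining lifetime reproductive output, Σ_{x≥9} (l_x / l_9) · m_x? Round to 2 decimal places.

l_9 = 0.243. Conditional survival from age 9 to x is l_x / l_9.
  x=9: (0.243/0.243) × 183 = 183.0000
  x=10: (0.221/0.243) × 92 = 83.6708
Sum = 183.0000 + 83.6708 = 266.6708

266.67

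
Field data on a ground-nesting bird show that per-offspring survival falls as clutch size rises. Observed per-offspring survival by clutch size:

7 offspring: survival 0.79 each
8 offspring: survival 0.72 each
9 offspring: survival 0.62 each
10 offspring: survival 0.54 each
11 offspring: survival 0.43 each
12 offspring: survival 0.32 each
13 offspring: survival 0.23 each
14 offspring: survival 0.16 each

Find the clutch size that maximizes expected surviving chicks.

Expected surviving chicks = c × s(c):
  c=7: 7 × 0.79 = 5.530
  c=8: 8 × 0.72 = 5.760
  c=9: 9 × 0.62 = 5.580
  c=10: 10 × 0.54 = 5.400
  c=11: 11 × 0.43 = 4.730
  c=12: 12 × 0.32 = 3.840
  c=13: 13 × 0.23 = 2.990
  c=14: 14 × 0.16 = 2.240
Maximum at c = 8 (5.760 surviving chicks).

8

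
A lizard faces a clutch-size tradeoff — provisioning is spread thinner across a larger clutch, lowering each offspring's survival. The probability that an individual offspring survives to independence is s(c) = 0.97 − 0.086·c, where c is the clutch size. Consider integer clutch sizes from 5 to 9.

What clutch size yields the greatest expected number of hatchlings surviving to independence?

Expected hatchlings surviving to independence = c × s(c):
  c=5: 5 × 0.540 = 2.700
  c=6: 6 × 0.454 = 2.724
  c=7: 7 × 0.368 = 2.576
  c=8: 8 × 0.282 = 2.256
  c=9: 9 × 0.196 = 1.764
Maximum at c = 6 (2.724 hatchlings surviving to independence).

6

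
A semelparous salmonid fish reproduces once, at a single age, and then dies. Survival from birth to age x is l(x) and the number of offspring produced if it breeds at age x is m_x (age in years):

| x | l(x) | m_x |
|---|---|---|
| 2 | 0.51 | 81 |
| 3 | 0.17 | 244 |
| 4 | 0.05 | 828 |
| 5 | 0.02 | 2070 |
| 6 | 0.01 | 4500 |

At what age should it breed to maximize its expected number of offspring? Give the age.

6

Expected offspring if breeding at age x = l(x) × m_x:
  age 2: 0.51 × 81 = 41.310
  age 3: 0.17 × 244 = 41.480
  age 4: 0.05 × 828 = 41.400
  age 5: 0.02 × 2070 = 41.400
  age 6: 0.01 × 4500 = 45.000
Maximum at age 6 (45.000).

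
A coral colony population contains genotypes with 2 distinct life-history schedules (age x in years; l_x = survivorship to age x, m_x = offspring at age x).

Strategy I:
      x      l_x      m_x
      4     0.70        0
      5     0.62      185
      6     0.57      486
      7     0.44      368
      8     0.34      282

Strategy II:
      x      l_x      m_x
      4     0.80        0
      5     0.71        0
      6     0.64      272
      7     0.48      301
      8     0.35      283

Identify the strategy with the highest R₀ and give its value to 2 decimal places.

Strategy I: R₀ = 0.70×0 + 0.62×185 + 0.57×486 + 0.44×368 + 0.34×282 = 649.5200
Strategy II: R₀ = 0.80×0 + 0.71×0 + 0.64×272 + 0.48×301 + 0.35×283 = 417.6100
Highest R₀: strategy I with 649.5200.

649.52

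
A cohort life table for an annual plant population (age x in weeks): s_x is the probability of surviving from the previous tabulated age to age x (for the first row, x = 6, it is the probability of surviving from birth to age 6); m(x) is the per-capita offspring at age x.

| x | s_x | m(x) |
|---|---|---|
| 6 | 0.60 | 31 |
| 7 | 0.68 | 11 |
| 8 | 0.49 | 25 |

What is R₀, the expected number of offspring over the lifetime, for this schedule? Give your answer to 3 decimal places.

28.086

Survivorship from birth: l_x = s_6·s_7·…·s_x.
  l_6 = 0.60000
  l_7 = 0.40800
  l_8 = 0.19992
R₀ = Σ l_x m(x):
  age 6: 0.60000 × 31 = 18.6000
  age 7: 0.40800 × 11 = 4.4880
  age 8: 0.19992 × 25 = 4.9980
R₀ = 18.6000 + 4.4880 + 4.9980 = 28.0860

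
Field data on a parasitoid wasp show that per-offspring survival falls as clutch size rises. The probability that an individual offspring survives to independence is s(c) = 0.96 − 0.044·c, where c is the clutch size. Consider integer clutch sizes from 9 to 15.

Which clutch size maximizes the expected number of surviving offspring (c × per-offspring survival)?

Expected surviving offspring = c × s(c):
  c=9: 9 × 0.564 = 5.076
  c=10: 10 × 0.520 = 5.200
  c=11: 11 × 0.476 = 5.236
  c=12: 12 × 0.432 = 5.184
  c=13: 13 × 0.388 = 5.044
  c=14: 14 × 0.344 = 4.816
  c=15: 15 × 0.300 = 4.500
Maximum at c = 11 (5.236 surviving offspring).

11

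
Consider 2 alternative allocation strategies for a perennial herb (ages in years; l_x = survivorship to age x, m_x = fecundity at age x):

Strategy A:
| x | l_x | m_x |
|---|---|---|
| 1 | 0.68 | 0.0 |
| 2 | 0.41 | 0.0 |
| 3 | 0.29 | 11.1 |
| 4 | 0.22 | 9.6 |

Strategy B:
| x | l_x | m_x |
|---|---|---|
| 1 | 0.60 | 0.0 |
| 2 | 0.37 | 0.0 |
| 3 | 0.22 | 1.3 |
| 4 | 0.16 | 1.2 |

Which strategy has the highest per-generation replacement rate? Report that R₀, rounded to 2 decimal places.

Strategy A: R₀ = 0.68×0.0 + 0.41×0.0 + 0.29×11.1 + 0.22×9.6 = 5.3310
Strategy B: R₀ = 0.60×0.0 + 0.37×0.0 + 0.22×1.3 + 0.16×1.2 = 0.4780
Highest R₀: strategy A with 5.3310.

5.33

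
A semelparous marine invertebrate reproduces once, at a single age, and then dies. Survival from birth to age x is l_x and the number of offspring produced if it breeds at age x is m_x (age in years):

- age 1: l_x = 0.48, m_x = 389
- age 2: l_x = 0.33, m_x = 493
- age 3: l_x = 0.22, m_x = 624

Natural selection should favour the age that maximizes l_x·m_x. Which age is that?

Expected offspring if breeding at age x = l_x × m_x:
  age 1: 0.48 × 389 = 186.720
  age 2: 0.33 × 493 = 162.690
  age 3: 0.22 × 624 = 137.280
Maximum at age 1 (186.720).

1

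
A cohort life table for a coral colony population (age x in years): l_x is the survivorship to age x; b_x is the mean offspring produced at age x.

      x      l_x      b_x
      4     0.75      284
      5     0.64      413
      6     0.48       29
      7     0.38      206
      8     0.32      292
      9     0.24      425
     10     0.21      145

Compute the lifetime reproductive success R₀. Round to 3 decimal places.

R₀ = Σ l_x b_x:
  age 4: 0.75 × 284 = 213.0000
  age 5: 0.64 × 413 = 264.3200
  age 6: 0.48 × 29 = 13.9200
  age 7: 0.38 × 206 = 78.2800
  age 8: 0.32 × 292 = 93.4400
  age 9: 0.24 × 425 = 102.0000
  age 10: 0.21 × 145 = 30.4500
R₀ = 213.0000 + 264.3200 + 13.9200 + 78.2800 + 93.4400 + 102.0000 + 30.4500 = 795.4100

795.410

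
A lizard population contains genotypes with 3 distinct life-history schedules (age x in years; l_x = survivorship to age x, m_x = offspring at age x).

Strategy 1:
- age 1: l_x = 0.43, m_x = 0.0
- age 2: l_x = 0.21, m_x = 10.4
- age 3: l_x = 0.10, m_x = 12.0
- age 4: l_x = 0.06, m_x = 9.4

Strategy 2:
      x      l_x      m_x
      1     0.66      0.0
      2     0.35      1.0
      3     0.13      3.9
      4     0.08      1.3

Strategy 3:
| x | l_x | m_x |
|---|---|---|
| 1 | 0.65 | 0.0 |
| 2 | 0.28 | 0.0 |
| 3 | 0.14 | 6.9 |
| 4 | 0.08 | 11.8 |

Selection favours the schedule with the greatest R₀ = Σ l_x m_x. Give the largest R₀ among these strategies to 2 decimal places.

3.95

Strategy 1: R₀ = 0.43×0.0 + 0.21×10.4 + 0.10×12.0 + 0.06×9.4 = 3.9480
Strategy 2: R₀ = 0.66×0.0 + 0.35×1.0 + 0.13×3.9 + 0.08×1.3 = 0.9610
Strategy 3: R₀ = 0.65×0.0 + 0.28×0.0 + 0.14×6.9 + 0.08×11.8 = 1.9100
Highest R₀: strategy 1 with 3.9480.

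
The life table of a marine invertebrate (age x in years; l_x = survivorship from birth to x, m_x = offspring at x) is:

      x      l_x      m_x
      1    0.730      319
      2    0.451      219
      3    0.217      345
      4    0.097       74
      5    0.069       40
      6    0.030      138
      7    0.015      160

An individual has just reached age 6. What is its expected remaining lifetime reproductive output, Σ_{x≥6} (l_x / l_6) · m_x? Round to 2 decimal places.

l_6 = 0.030. Conditional survival from age 6 to x is l_x / l_6.
  x=6: (0.030/0.030) × 138 = 138.0000
  x=7: (0.015/0.030) × 160 = 80.0000
Sum = 138.0000 + 80.0000 = 218.0000

218.00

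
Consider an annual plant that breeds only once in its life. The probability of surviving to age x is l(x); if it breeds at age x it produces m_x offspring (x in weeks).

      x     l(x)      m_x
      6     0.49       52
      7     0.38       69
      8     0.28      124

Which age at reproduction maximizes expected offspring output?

Expected offspring if breeding at age x = l(x) × m_x:
  age 6: 0.49 × 52 = 25.480
  age 7: 0.38 × 69 = 26.220
  age 8: 0.28 × 124 = 34.720
Maximum at age 8 (34.720).

8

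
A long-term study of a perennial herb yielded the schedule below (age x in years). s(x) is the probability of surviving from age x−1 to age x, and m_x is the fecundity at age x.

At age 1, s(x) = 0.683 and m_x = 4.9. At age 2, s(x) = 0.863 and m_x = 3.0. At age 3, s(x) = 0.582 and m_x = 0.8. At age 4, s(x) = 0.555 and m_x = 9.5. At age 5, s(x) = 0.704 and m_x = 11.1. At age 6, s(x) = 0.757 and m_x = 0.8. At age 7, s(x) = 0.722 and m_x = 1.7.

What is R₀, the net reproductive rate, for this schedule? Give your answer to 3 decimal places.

8.892

Survivorship from birth: l_x = s_1·s_2·…·s_x.
  l_1 = 0.68300
  l_2 = 0.58943
  l_3 = 0.34305
  l_4 = 0.19039
  l_5 = 0.13404
  l_6 = 0.10146
  l_7 = 0.07326
R₀ = Σ l_x m_x:
  age 1: 0.68300 × 4.9 = 3.3467
  age 2: 0.58943 × 3.0 = 1.7683
  age 3: 0.34305 × 0.8 = 0.2744
  age 4: 0.19039 × 9.5 = 1.8087
  age 5: 0.13404 × 11.1 = 1.4878
  age 6: 0.10146 × 0.8 = 0.0812
  age 7: 0.07326 × 1.7 = 0.1245
R₀ = 3.3467 + 1.7683 + 0.2744 + 1.8087 + 1.4878 + 0.0812 + 0.1245 = 8.8917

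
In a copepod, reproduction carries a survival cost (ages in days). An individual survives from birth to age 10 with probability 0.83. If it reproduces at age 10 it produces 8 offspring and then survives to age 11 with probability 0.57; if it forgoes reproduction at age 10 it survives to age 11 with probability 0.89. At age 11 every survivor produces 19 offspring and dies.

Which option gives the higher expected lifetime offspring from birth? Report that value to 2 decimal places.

breed at age 10: R₀ = 0.83 × (8 + 0.57 × 19) = 0.83 × 18.8300 = 15.6289
delay to age 11: R₀ = 0.83 × (0.89 × 19) = 0.83 × 16.9100 = 14.0353
Higher: breed at age 10 (15.6289).

15.63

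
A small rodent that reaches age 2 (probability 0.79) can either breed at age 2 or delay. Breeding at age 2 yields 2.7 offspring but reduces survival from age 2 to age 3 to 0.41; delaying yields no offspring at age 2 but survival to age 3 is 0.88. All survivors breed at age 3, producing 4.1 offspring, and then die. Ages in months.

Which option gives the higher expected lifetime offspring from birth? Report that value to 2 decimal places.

breed at age 2: R₀ = 0.79 × (2.7 + 0.41 × 4.1) = 0.79 × 4.3810 = 3.4610
delay to age 3: R₀ = 0.79 × (0.88 × 4.1) = 0.79 × 3.6080 = 2.8503
Higher: breed at age 2 (3.4610).

3.46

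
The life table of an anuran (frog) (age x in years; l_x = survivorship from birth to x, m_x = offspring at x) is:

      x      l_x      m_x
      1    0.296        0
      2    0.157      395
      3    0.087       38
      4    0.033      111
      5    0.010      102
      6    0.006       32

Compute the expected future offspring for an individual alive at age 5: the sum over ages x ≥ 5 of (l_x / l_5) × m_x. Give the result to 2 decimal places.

l_5 = 0.010. Conditional survival from age 5 to x is l_x / l_5.
  x=5: (0.010/0.010) × 102 = 102.0000
  x=6: (0.006/0.010) × 32 = 19.2000
Sum = 102.0000 + 19.2000 = 121.2000

121.20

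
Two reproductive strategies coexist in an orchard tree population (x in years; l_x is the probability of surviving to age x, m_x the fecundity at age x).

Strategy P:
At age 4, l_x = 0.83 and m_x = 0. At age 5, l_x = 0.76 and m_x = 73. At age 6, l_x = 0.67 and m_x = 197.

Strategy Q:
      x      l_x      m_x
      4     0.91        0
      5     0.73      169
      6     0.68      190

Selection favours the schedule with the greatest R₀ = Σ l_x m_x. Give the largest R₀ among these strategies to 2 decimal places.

252.57

Strategy P: R₀ = 0.83×0 + 0.76×73 + 0.67×197 = 187.4700
Strategy Q: R₀ = 0.91×0 + 0.73×169 + 0.68×190 = 252.5700
Highest R₀: strategy Q with 252.5700.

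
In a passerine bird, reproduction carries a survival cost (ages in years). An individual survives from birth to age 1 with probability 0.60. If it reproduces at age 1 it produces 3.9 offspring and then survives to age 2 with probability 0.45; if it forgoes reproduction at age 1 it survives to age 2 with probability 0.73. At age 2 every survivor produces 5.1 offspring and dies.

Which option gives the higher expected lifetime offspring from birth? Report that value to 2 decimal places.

breed at age 1: R₀ = 0.60 × (3.9 + 0.45 × 5.1) = 0.60 × 6.1950 = 3.7170
delay to age 2: R₀ = 0.60 × (0.73 × 5.1) = 0.60 × 3.7230 = 2.2338
Higher: breed at age 1 (3.7170).

3.72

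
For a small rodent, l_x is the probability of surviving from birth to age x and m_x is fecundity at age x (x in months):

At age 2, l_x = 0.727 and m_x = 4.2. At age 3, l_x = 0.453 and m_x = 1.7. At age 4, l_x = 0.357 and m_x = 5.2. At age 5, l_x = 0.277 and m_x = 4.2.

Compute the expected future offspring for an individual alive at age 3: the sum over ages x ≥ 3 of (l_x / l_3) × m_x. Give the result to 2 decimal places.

8.37

l_3 = 0.453. Conditional survival from age 3 to x is l_x / l_3.
  x=3: (0.453/0.453) × 1.7 = 1.7000
  x=4: (0.357/0.453) × 5.2 = 4.0980
  x=5: (0.277/0.453) × 4.2 = 2.5682
Sum = 1.7000 + 4.0980 + 2.5682 = 8.3662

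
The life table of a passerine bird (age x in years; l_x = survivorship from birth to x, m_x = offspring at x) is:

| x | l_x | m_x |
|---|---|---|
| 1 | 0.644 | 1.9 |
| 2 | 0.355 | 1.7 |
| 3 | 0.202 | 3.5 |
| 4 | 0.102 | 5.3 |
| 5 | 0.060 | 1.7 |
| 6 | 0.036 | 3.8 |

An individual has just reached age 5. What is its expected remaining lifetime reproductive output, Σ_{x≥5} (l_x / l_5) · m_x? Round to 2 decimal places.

l_5 = 0.060. Conditional survival from age 5 to x is l_x / l_5.
  x=5: (0.060/0.060) × 1.7 = 1.7000
  x=6: (0.036/0.060) × 3.8 = 2.2800
Sum = 1.7000 + 2.2800 = 3.9800

3.98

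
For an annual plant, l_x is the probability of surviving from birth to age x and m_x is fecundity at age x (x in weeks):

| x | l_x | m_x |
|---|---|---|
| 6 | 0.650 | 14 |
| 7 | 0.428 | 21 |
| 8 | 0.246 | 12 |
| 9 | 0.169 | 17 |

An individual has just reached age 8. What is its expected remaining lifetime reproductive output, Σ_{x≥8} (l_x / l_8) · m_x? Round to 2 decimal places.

23.68

l_8 = 0.246. Conditional survival from age 8 to x is l_x / l_8.
  x=8: (0.246/0.246) × 12 = 12.0000
  x=9: (0.169/0.246) × 17 = 11.6789
Sum = 12.0000 + 11.6789 = 23.6789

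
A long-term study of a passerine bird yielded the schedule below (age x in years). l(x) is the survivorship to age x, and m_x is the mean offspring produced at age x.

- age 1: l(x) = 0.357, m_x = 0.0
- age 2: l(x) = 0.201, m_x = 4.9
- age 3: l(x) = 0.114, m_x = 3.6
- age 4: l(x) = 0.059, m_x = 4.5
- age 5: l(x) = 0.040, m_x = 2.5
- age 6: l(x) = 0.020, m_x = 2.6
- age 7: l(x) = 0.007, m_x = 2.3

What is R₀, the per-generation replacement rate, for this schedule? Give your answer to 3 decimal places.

R₀ = Σ l(x) m_x:
  age 1: 0.357 × 0.0 = 0.0000
  age 2: 0.201 × 4.9 = 0.9849
  age 3: 0.114 × 3.6 = 0.4104
  age 4: 0.059 × 4.5 = 0.2655
  age 5: 0.040 × 2.5 = 0.1000
  age 6: 0.020 × 2.6 = 0.0520
  age 7: 0.007 × 2.3 = 0.0161
R₀ = 0.0000 + 0.9849 + 0.4104 + 0.2655 + 0.1000 + 0.0520 + 0.0161 = 1.8289

1.829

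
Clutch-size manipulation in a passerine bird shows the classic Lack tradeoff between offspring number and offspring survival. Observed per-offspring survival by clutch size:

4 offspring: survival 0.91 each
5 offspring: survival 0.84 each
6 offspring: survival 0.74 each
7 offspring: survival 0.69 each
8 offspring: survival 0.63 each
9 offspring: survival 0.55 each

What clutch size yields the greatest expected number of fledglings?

8

Expected fledglings = c × s(c):
  c=4: 4 × 0.91 = 3.640
  c=5: 5 × 0.84 = 4.200
  c=6: 6 × 0.74 = 4.440
  c=7: 7 × 0.69 = 4.830
  c=8: 8 × 0.63 = 5.040
  c=9: 9 × 0.55 = 4.950
Maximum at c = 8 (5.040 fledglings).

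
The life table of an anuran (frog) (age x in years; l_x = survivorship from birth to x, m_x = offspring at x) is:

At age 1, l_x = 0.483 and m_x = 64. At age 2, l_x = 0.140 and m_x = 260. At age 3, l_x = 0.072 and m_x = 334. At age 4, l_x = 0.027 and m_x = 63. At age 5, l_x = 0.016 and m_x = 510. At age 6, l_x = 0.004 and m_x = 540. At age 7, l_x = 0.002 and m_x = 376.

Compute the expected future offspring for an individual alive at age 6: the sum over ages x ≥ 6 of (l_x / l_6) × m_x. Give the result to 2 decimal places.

l_6 = 0.004. Conditional survival from age 6 to x is l_x / l_6.
  x=6: (0.004/0.004) × 540 = 540.0000
  x=7: (0.002/0.004) × 376 = 188.0000
Sum = 540.0000 + 188.0000 = 728.0000

728.00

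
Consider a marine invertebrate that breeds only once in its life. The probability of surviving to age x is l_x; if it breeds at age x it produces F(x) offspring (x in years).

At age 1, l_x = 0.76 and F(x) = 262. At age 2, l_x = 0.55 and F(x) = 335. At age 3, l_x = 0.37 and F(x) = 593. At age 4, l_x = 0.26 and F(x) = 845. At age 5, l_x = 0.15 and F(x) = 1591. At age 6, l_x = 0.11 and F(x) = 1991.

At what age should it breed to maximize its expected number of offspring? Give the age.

Expected offspring if breeding at age x = l_x × F(x):
  age 1: 0.76 × 262 = 199.120
  age 2: 0.55 × 335 = 184.250
  age 3: 0.37 × 593 = 219.410
  age 4: 0.26 × 845 = 219.700
  age 5: 0.15 × 1591 = 238.650
  age 6: 0.11 × 1991 = 219.010
Maximum at age 5 (238.650).

5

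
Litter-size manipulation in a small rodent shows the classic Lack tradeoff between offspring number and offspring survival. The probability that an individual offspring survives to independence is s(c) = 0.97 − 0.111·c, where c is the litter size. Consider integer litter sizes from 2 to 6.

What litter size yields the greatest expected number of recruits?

4

Expected recruits = c × s(c):
  c=2: 2 × 0.748 = 1.496
  c=3: 3 × 0.637 = 1.911
  c=4: 4 × 0.526 = 2.104
  c=5: 5 × 0.415 = 2.075
  c=6: 6 × 0.304 = 1.824
Maximum at c = 4 (2.104 recruits).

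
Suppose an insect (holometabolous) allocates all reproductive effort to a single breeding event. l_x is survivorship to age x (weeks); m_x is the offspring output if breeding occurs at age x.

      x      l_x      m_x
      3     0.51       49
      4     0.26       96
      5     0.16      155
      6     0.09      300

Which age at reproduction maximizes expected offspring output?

6

Expected offspring if breeding at age x = l_x × m_x:
  age 3: 0.51 × 49 = 24.990
  age 4: 0.26 × 96 = 24.960
  age 5: 0.16 × 155 = 24.800
  age 6: 0.09 × 300 = 27.000
Maximum at age 6 (27.000).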